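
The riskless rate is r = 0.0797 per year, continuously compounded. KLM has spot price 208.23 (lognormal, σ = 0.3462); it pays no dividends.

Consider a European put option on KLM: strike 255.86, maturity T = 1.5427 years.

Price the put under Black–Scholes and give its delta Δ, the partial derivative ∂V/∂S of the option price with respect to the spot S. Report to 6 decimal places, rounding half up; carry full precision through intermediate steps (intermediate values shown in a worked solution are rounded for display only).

σ√T = 0.3462·√1.5427 = 0.429999
d₁ = (ln(S/K) + (r+σ²/2)T) / (σ√T) = (ln(208.23/255.86) + (0.0797+0.3462²/2)·1.5427) / 0.429999 = (-0.205987 + 0.215403) / 0.429999 = 0.021897
d₂ = d₁ − σ√T = 0.021897 − 0.429999 = -0.408102
e^{−rT} = 0.884305
N(−d₁) = 0.491265,  N(−d₂) = 0.658401
Put price V = K·e^{−rT}·N(−d₂) − S·N(−d₁) = 148.968619 − 102.296117 = 46.672502
Δ = −N(−d₁) = -0.491265

price = 46.672502
Δ = -0.491265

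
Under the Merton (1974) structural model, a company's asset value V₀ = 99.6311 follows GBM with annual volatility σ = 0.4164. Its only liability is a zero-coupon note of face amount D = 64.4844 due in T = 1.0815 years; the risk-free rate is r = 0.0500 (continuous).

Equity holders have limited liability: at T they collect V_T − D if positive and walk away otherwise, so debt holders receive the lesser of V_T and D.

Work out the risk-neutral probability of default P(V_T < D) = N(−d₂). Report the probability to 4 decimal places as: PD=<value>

Apply the equity-as-call identities (strike 64.4844, horizon 1.0815 years):
d₁ = [ln(V₀/D) + (r + σ²/2)T] / (σ√T)
   = [ln(99.6311/64.4844) + (0.0500 + 0.5·0.4164²)·1.0815] / (0.4164·√1.0815)
   = [0.435051 + 0.147835] / 0.433036 = 1.346045
d₂ = d₁ − σ√T = 1.346045 − 0.433036 = 0.913009
risk-neutral PD = N(−d₂) = N(-0.913009) = 0.180619

PD=0.1806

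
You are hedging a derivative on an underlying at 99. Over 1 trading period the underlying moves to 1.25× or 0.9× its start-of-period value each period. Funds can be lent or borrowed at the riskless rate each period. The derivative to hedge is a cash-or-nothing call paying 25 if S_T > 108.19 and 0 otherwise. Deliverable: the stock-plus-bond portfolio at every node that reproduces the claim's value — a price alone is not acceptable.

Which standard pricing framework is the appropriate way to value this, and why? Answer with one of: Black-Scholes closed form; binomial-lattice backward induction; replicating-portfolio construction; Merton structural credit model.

framework: replicating-portfolio construction

Key observation: the deliverable is the dynamic trading strategy on the 1-step tree (spot 99, moves 1.25 and 0.9), so the valuation must go through the node-by-node replicating-portfolio solve.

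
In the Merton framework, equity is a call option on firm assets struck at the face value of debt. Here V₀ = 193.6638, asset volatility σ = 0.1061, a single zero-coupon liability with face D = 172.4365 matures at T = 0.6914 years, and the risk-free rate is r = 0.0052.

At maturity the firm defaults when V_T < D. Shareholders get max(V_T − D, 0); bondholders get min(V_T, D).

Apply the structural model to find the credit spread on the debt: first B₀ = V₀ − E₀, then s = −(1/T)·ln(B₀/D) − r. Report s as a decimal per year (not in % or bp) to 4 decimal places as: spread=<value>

spread=0.0055

Equity is a call on the firm's assets struck at D = 172.4365:
d₁ = [ln(V₀/D) + (r + σ²/2)T] / (σ√T)
   = [ln(193.6638/172.4365) + (0.0052 + 0.5·0.1061²)·0.6914] / (0.1061·√0.6914)
   = [0.116095 + 0.007487] / 0.088223 = 1.400791
d₂ = d₁ − σ√T = 1.400791 − 0.088223 = 1.312569
N(d₁) = 0.919362,  N(d₂) = 0.905336,  e^(−rT) = 0.996411
E₀ = V₀·N(d₁) − D·e^(−rT)·N(d₂)
   = 193.6638·0.919362 − 172.4365·0.996411·0.905336 = 22.494411
B₀ = V₀ − E₀ = 193.6638 − 22.494411 = 171.169389
spread = −(1/T)·ln(B₀/D) − r = −(1/0.6914)·ln(171.169389/172.4365) − 0.0052 = 0.00546735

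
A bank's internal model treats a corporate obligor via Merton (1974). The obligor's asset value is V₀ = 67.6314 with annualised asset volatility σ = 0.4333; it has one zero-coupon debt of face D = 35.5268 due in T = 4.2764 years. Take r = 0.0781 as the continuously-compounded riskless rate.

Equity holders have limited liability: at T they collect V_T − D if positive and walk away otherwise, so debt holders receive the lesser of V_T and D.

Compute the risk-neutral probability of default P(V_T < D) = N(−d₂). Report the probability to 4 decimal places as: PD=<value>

Equity is a call on the firm's assets struck at D = 35.5268:
d₁ = [ln(V₀/D) + (r + σ²/2)T] / (σ√T)
   = [ln(67.6314/35.5268) + (0.0781 + 0.5·0.4333²)·4.2764] / (0.4333·√4.2764)
   = [0.643785 + 0.735432] / 0.896041 = 1.539234
d₂ = d₁ − σ√T = 1.539234 − 0.896041 = 0.643193
risk-neutral PD = N(−d₂) = N(-0.643193) = 0.260049

PD=0.2600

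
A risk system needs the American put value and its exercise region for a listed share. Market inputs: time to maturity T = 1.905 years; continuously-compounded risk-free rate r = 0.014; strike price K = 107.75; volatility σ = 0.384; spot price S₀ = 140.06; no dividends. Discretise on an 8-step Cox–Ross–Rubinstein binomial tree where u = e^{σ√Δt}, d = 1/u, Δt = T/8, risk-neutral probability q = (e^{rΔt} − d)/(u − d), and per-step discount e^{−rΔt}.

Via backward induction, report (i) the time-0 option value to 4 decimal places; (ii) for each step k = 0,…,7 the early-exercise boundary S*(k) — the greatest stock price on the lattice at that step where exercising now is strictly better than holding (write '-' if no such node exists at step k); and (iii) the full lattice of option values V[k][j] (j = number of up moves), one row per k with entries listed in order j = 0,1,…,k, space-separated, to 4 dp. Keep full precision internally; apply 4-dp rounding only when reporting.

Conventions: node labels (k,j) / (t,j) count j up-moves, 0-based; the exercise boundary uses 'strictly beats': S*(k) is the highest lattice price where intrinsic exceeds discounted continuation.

Δt=0.23813  u=1.20609  d=0.82912  q=0.46215  discount=0.99667
step 8 (expiry): payoffs max(K−S,0) = 76.4695 62.2477 41.5598 11.4660 0.0000 0.0000 0.0000 0.0000 0.0000
step 7: (k=7,j=0): S=37.7271, K−S=70.0229, hold=69.6643 ⇒ V=70.0229 exercise | (k=7,j=1): S=54.8800, K−S=52.8700, hold=52.5114 ⇒ V=52.8700 exercise | (k=7,j=2): S=79.8314, K−S=27.9186, hold=27.5600 ⇒ V=27.9186 exercise | (k=7,j=3): S=116.1272, K−S=0.0000, hold=6.1465 ⇒ V=6.1465 continue | (k=7,j=4): S=168.9251, K−S=0.0000, hold=0.0000 ⇒ V=0.0000 continue | (k=7,j=5): S=245.7278, K−S=0.0000, hold=0.0000 ⇒ V=0.0000 continue | (k=7,j=6): S=357.4493, K−S=0.0000, hold=0.0000 ⇒ V=0.0000 continue | (k=7,j=7): S=519.9656, K−S=0.0000, hold=0.0000 ⇒ V=0.0000 continue  boundary S*=79.8314
step 6: (k=6,j=0): S=45.5023, K−S=62.2477, hold=61.8890 ⇒ V=62.2477 exercise | (k=6,j=1): S=66.1902, K−S=41.5598, hold=41.2012 ⇒ V=41.5598 exercise | (k=6,j=2): S=96.2840, K−S=11.4660, hold=17.7972 ⇒ V=17.7972 continue | (k=6,j=3): S=140.0600, K−S=0.0000, hold=3.2949 ⇒ V=3.2949 continue | (k=6,j=4): S=203.7390, K−S=0.0000, hold=0.0000 ⇒ V=0.0000 continue | (k=6,j=5): S=296.3701, K−S=0.0000, hold=0.0000 ⇒ V=0.0000 continue | (k=6,j=6): S=431.1164, K−S=0.0000, hold=0.0000 ⇒ V=0.0000 continue  boundary S*=66.1902
step 5: (k=5,j=0): S=54.8800, K−S=52.8700, hold=52.5114 ⇒ V=52.8700 exercise | (k=5,j=1): S=79.8314, K−S=27.9186, hold=30.4762 ⇒ V=30.4762 continue | (k=5,j=2): S=116.1272, K−S=0.0000, hold=11.0580 ⇒ V=11.0580 continue | (k=5,j=3): S=168.9251, K−S=0.0000, hold=1.7663 ⇒ V=1.7663 continue | (k=5,j=4): S=245.7278, K−S=0.0000, hold=0.0000 ⇒ V=0.0000 continue | (k=5,j=5): S=357.4493, K−S=0.0000, hold=0.0000 ⇒ V=0.0000 continue  boundary S*=54.8800
step 4: (k=4,j=0): S=66.1902, K−S=41.5598, hold=42.3792 ⇒ V=42.3792 continue | (k=4,j=1): S=96.2840, K−S=11.4660, hold=21.4305 ⇒ V=21.4305 continue | (k=4,j=2): S=140.0600, K−S=0.0000, hold=6.7413 ⇒ V=6.7413 continue | (k=4,j=3): S=203.7390, K−S=0.0000, hold=0.9468 ⇒ V=0.9468 continue | (k=4,j=4): S=296.3701, K−S=0.0000, hold=0.0000 ⇒ V=0.0000 continue  boundary S*=-
step 3: (k=3,j=0): S=79.8314, K−S=27.9186, hold=32.5890 ⇒ V=32.5890 continue | (k=3,j=1): S=116.1272, K−S=0.0000, hold=14.5932 ⇒ V=14.5932 continue | (k=3,j=2): S=168.9251, K−S=0.0000, hold=4.0499 ⇒ V=4.0499 continue | (k=3,j=3): S=245.7278, K−S=0.0000, hold=0.5076 ⇒ V=0.5076 continue  boundary S*=-
step 2: (k=2,j=0): S=96.2840, K−S=11.4660, hold=24.1915 ⇒ V=24.1915 continue | (k=2,j=1): S=140.0600, K−S=0.0000, hold=9.6883 ⇒ V=9.6883 continue | (k=2,j=2): S=203.7390, K−S=0.0000, hold=2.4048 ⇒ V=2.4048 continue  boundary S*=-
step 1: (k=1,j=0): S=116.1272, K−S=0.0000, hold=17.4306 ⇒ V=17.4306 continue | (k=1,j=1): S=168.9251, K−S=0.0000, hold=6.3012 ⇒ V=6.3012 continue  boundary S*=-
step 0: (k=0,j=0): S=140.0600, K−S=0.0000, hold=12.2463 ⇒ V=12.2463 continue  boundary S*=-

price = 12.2463
boundary = - - - - - 54.8800 66.1902 79.8314
tree:
12.2463
17.4306 6.3012
24.1915 9.6883 2.4048
32.5890 14.5932 4.0499 0.5076
42.3792 21.4305 6.7413 0.9468 0.0000
52.8700 30.4762 11.0580 1.7663 0.0000 0.0000
62.2477 41.5598 17.7972 3.2949 0.0000 0.0000 0.0000
70.0229 52.8700 27.9186 6.1465 0.0000 0.0000 0.0000 0.0000
76.4695 62.2477 41.5598 11.4660 0.0000 0.0000 0.0000 0.0000 0.0000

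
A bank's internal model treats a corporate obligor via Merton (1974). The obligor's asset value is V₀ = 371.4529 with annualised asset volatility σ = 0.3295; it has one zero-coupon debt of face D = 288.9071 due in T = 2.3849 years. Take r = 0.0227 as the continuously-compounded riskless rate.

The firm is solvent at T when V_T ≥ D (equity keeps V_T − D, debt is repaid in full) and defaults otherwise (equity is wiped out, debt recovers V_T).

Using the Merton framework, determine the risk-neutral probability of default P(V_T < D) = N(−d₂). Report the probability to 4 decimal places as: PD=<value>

PD=0.3647

Equity is a call on the firm's assets struck at D = 288.9071:
d₁ = [ln(V₀/D) + (r + σ²/2)T] / (σ√T)
   = [ln(371.4529/288.9071) + (0.0227 + 0.5·0.3295²)·2.3849] / (0.3295·√2.3849)
   = [0.251317 + 0.183602] / 0.508851 = 0.854708
d₂ = d₁ − σ√T = 0.854708 − 0.508851 = 0.345857
risk-neutral PD = N(−d₂) = N(-0.345857) = 0.364725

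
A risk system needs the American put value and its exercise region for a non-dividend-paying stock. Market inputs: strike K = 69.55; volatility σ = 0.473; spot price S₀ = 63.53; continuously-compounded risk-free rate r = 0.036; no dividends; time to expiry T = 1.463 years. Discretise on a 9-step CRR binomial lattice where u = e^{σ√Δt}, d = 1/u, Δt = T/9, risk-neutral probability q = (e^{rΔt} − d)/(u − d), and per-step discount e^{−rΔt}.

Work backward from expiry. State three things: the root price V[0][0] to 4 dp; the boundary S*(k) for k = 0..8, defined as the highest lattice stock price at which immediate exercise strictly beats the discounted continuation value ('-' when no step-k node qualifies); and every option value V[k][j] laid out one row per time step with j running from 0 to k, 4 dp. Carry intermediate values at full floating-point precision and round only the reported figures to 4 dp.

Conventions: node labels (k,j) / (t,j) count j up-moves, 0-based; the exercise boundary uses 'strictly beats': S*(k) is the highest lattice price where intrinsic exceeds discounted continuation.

params: Δt=0.16256 u=1.21010 d=0.82638 q=0.46776 e^(-rΔt)=0.99417
t_9 payoffs: 58.1323 52.8305 45.0668 33.6981 17.0503 0.0000 0.0000 0.0000 0.0000 0.0000
t_8: node(8,0) S=13.8166 payoff=55.7334 vs cont=55.3276 → 55.7334 [stop]  node(8,1) S=20.2323 payoff=49.3177 vs cont=48.9118 → 49.3177 [stop]  node(8,2) S=29.6272 payoff=39.9228 vs cont=39.5170 → 39.9228 [stop]  node(8,3) S=43.3845 payoff=26.1655 vs cont=25.7597 → 26.1655 [stop]  node(8,4) S=63.5300 payoff=6.0200 vs cont=9.0219 → 9.0219 [wait]  node(8,5) S=93.0300 payoff=0.0000 vs cont=0.0000 → 0.0000 [wait]  node(8,6) S=136.2283 payoff=0.0000 vs cont=0.0000 → 0.0000 [wait]  node(8,7) S=199.4856 payoff=0.0000 vs cont=0.0000 → 0.0000 [wait]  node(8,8) S=292.1163 payoff=0.0000 vs cont=0.0000 → 0.0000 [wait]  ⇒ S*(8)=43.3845
t_7: node(7,0) S=16.7195 payoff=52.8305 vs cont=52.4247 → 52.8305 [stop]  node(7,1) S=24.4832 payoff=45.0668 vs cont=44.6610 → 45.0668 [stop]  node(7,2) S=35.8519 payoff=33.6981 vs cont=33.2923 → 33.6981 [stop]  node(7,3) S=52.4997 payoff=17.0503 vs cont=18.0405 → 18.0405 [wait]  node(7,4) S=76.8778 payoff=0.0000 vs cont=4.7737 → 4.7737 [wait]  node(7,5) S=112.5758 payoff=0.0000 vs cont=0.0000 → 0.0000 [wait]  node(7,6) S=164.8502 payoff=0.0000 vs cont=0.0000 → 0.0000 [wait]  node(7,7) S=241.3980 payoff=0.0000 vs cont=0.0000 → 0.0000 [wait]  ⇒ S*(7)=35.8519
t_6: node(6,0) S=20.2323 payoff=49.3177 vs cont=48.9118 → 49.3177 [stop]  node(6,1) S=29.6272 payoff=39.9228 vs cont=39.5170 → 39.9228 [stop]  node(6,2) S=43.3845 payoff=26.1655 vs cont=26.2201 → 26.2201 [wait]  node(6,3) S=63.5300 payoff=6.0200 vs cont=11.7657 → 11.7657 [wait]  node(6,4) S=93.0300 payoff=0.0000 vs cont=2.5259 → 2.5259 [wait]  node(6,5) S=136.2283 payoff=0.0000 vs cont=0.0000 → 0.0000 [wait]  node(6,6) S=199.4856 payoff=0.0000 vs cont=0.0000 → 0.0000 [wait]  ⇒ S*(6)=29.6272
t_5: node(5,0) S=24.4832 payoff=45.0668 vs cont=44.6610 → 45.0668 [stop]  node(5,1) S=35.8519 payoff=33.6981 vs cont=33.3177 → 33.6981 [stop]  node(5,2) S=52.4997 payoff=17.0503 vs cont=19.3454 → 19.3454 [wait]  node(5,3) S=76.8778 payoff=0.0000 vs cont=7.4003 → 7.4003 [wait]  node(5,4) S=112.5758 payoff=0.0000 vs cont=1.3366 → 1.3366 [wait]  node(5,5) S=164.8502 payoff=0.0000 vs cont=0.0000 → 0.0000 [wait]  ⇒ S*(5)=35.8519
t_4: node(4,0) S=29.6272 payoff=39.9228 vs cont=39.5170 → 39.9228 [stop]  node(4,1) S=43.3845 payoff=26.1655 vs cont=26.8270 → 26.8270 [wait]  node(4,2) S=63.5300 payoff=6.0200 vs cont=13.6776 → 13.6776 [wait]  node(4,3) S=93.0300 payoff=0.0000 vs cont=4.5373 → 4.5373 [wait]  node(4,4) S=136.2283 payoff=0.0000 vs cont=0.7072 → 0.7072 [wait]  ⇒ S*(4)=29.6272
t_3: node(3,0) S=35.8519 payoff=33.6981 vs cont=33.5999 → 33.6981 [stop]  node(3,1) S=52.4997 payoff=17.0503 vs cont=20.5555 → 20.5555 [wait]  node(3,2) S=76.8778 payoff=0.0000 vs cont=9.3472 → 9.3472 [wait]  node(3,3) S=112.5758 payoff=0.0000 vs cont=2.7297 → 2.7297 [wait]  ⇒ S*(3)=35.8519
t_2: node(2,0) S=43.3845 payoff=26.1655 vs cont=27.3897 → 27.3897 [wait]  node(2,1) S=63.5300 payoff=6.0200 vs cont=15.2234 → 15.2234 [wait]  node(2,2) S=93.0300 payoff=0.0000 vs cont=6.2153 → 6.2153 [wait]  ⇒ S*(2)=-
t_1: node(1,0) S=52.4997 payoff=17.0503 vs cont=21.5721 → 21.5721 [wait]  node(1,1) S=76.8778 payoff=0.0000 vs cont=10.9455 → 10.9455 [wait]  ⇒ S*(1)=-
t_0: node(0,0) S=63.5300 payoff=6.0200 vs cont=16.5045 → 16.5045 [wait]  ⇒ S*(0)=-

price = 16.5045
boundary = - - - 35.8519 29.6272 35.8519 29.6272 35.8519 43.3845
tree:
16.5045
21.5721 10.9455
27.3897 15.2234 6.2153
33.6981 20.5555 9.3472 2.7297
39.9228 26.8270 13.6776 4.5373 0.7072
45.0668 33.6981 19.3454 7.4003 1.3366 0.0000
49.3177 39.9228 26.2201 11.7657 2.5259 0.0000 0.0000
52.8305 45.0668 33.6981 18.0405 4.7737 0.0000 0.0000 0.0000
55.7334 49.3177 39.9228 26.1655 9.0219 0.0000 0.0000 0.0000 0.0000
58.1323 52.8305 45.0668 33.6981 17.0503 0.0000 0.0000 0.0000 0.0000 0.0000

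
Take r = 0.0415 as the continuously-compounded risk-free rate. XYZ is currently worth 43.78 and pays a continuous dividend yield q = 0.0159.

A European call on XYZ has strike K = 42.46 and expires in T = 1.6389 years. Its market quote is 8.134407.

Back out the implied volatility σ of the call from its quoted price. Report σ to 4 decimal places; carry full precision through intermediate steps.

At σ = 0.3130 the Black–Scholes value reproduces the quote:
σ√T = 0.313·√1.6389 = 0.400701
d₁ = (ln(S/K) + (r−q+σ²/2)T) / (σ√T) = (ln(43.78/42.46) + (0.0415−0.0159+0.313²/2)·1.6389) / 0.400701 = (0.030615 + 0.122237) / 0.400701 = 0.381459
d₂ = d₁ − σ√T = 0.381459 − 0.400701 = -0.019242
e^{−rT} = 0.934247
e^{−qT} = 0.974278
N(d₁) = 0.648569,  N(d₂) = 0.492324
V = S·e^{−qT}·N(d₁) − K·e^{−rT}·N(d₂) = 27.663984 − 19.529576 = 8.134407 (matching the quote); vega is positive throughout, so no other σ reproduces this price

sigma = 0.3130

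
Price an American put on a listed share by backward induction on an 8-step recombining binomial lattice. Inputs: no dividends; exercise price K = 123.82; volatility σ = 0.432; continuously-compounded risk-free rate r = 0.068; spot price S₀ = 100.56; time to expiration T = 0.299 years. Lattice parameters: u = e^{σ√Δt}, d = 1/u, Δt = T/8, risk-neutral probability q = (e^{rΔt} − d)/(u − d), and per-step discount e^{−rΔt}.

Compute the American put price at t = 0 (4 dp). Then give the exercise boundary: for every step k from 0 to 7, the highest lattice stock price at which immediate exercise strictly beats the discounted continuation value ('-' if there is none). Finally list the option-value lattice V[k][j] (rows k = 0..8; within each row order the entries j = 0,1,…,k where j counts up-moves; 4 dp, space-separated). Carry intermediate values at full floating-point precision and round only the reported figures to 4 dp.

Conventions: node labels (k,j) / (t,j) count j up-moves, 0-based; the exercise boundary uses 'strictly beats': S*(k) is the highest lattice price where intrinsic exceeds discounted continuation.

Δt=0.03737  u=1.08710  d=0.91988  q=0.49435  discount=0.99746
step 8 (expiry): payoffs max(K−S,0) = 72.2665 62.8944 51.8185 38.7290 23.2600 4.9788 0.0000 0.0000 0.0000
step 7: (k=7,j=0): S=56.0440, K−S=67.7760, hold=67.4618 ⇒ V=67.7760 exercise | (k=7,j=1): S=66.2324, K−S=57.5876, hold=57.2733 ⇒ V=57.5876 exercise | (k=7,j=2): S=78.2731, K−S=45.5469, hold=45.2326 ⇒ V=45.5469 exercise | (k=7,j=3): S=92.5027, K−S=31.3173, hold=31.0030 ⇒ V=31.3173 exercise | (k=7,j=4): S=109.3191, K−S=14.5009, hold=14.1866 ⇒ V=14.5009 exercise | (k=7,j=5): S=129.1927, K−S=0.0000, hold=2.5111 ⇒ V=2.5111 continue | (k=7,j=6): S=152.6792, K−S=0.0000, hold=0.0000 ⇒ V=0.0000 continue | (k=7,j=7): S=180.4354, K−S=0.0000, hold=0.0000 ⇒ V=0.0000 continue  boundary S*=109.3191
step 6: (k=6,j=0): S=60.9256, K−S=62.8944, hold=62.5801 ⇒ V=62.8944 exercise | (k=6,j=1): S=72.0015, K−S=51.8185, hold=51.5042 ⇒ V=51.8185 exercise | (k=6,j=2): S=85.0910, K−S=38.7290, hold=38.4148 ⇒ V=38.7290 exercise | (k=6,j=3): S=100.5600, K−S=23.2600, hold=22.9457 ⇒ V=23.2600 exercise | (k=6,j=4): S=118.8412, K−S=4.9788, hold=8.5520 ⇒ V=8.5520 continue | (k=6,j=5): S=140.4459, K−S=0.0000, hold=1.2665 ⇒ V=1.2665 continue | (k=6,j=6): S=165.9781, K−S=0.0000, hold=0.0000 ⇒ V=0.0000 continue  boundary S*=100.5600
step 5: (k=5,j=0): S=66.2324, K−S=57.5876, hold=57.2733 ⇒ V=57.5876 exercise | (k=5,j=1): S=78.2731, K−S=45.5469, hold=45.2326 ⇒ V=45.5469 exercise | (k=5,j=2): S=92.5027, K−S=31.3173, hold=31.0030 ⇒ V=31.3173 exercise | (k=5,j=3): S=109.3191, K−S=14.5009, hold=15.9485 ⇒ V=15.9485 continue | (k=5,j=4): S=129.1927, K−S=0.0000, hold=4.9378 ⇒ V=4.9378 continue | (k=5,j=5): S=152.6792, K−S=0.0000, hold=0.6388 ⇒ V=0.6388 continue  boundary S*=92.5027
step 4: (k=4,j=0): S=72.0015, K−S=51.8185, hold=51.5042 ⇒ V=51.8185 exercise | (k=4,j=1): S=85.0910, K−S=38.7290, hold=38.4148 ⇒ V=38.7290 exercise | (k=4,j=2): S=100.5600, K−S=23.2600, hold=23.6595 ⇒ V=23.6595 continue | (k=4,j=3): S=118.8412, K−S=4.9788, hold=10.4787 ⇒ V=10.4787 continue | (k=4,j=4): S=140.4459, K−S=0.0000, hold=2.8055 ⇒ V=2.8055 continue  boundary S*=85.0910
step 3: (k=3,j=0): S=78.2731, K−S=45.5469, hold=45.2326 ⇒ V=45.5469 exercise | (k=3,j=1): S=92.5027, K−S=31.3173, hold=31.2000 ⇒ V=31.3173 exercise | (k=3,j=2): S=109.3191, K−S=14.5009, hold=17.1001 ⇒ V=17.1001 continue | (k=3,j=3): S=129.1927, K−S=0.0000, hold=6.6685 ⇒ V=6.6685 continue  boundary S*=92.5027
step 2: (k=2,j=0): S=85.0910, K−S=38.7290, hold=38.4148 ⇒ V=38.7290 exercise | (k=2,j=1): S=100.5600, K−S=23.2600, hold=24.2274 ⇒ V=24.2274 continue | (k=2,j=2): S=118.8412, K−S=4.9788, hold=11.9129 ⇒ V=11.9129 continue  boundary S*=85.0910
step 1: (k=1,j=0): S=92.5027, K−S=31.3173, hold=31.4800 ⇒ V=31.4800 continue | (k=1,j=1): S=109.3191, K−S=14.5009, hold=18.0937 ⇒ V=18.0937 continue  boundary S*=-
step 0: (k=0,j=0): S=100.5600, K−S=23.2600, hold=24.7994 ⇒ V=24.7994 continue  boundary S*=-

price = 24.7994
boundary = - - 85.0910 92.5027 85.0910 92.5027 100.5600 109.3191
tree:
24.7994
31.4800 18.0937
38.7290 24.2274 11.9129
45.5469 31.3173 17.1001 6.6685
51.8185 38.7290 23.6595 10.4787 2.8055
57.5876 45.5469 31.3173 15.9485 4.9378 0.6388
62.8944 51.8185 38.7290 23.2600 8.5520 1.2665 0.0000
67.7760 57.5876 45.5469 31.3173 14.5009 2.5111 0.0000 0.0000
72.2665 62.8944 51.8185 38.7290 23.2600 4.9788 0.0000 0.0000 0.0000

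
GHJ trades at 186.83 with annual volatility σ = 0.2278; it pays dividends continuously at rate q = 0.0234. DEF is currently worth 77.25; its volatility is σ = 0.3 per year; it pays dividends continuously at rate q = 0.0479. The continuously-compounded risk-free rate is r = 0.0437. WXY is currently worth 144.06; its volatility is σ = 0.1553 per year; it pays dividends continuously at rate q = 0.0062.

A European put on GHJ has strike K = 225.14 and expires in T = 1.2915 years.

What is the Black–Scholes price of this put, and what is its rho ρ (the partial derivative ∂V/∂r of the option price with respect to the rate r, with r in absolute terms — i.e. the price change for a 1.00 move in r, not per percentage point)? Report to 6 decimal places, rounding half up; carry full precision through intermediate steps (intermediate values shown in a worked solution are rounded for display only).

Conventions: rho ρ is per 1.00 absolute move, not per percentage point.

price = 39.790236
ρ = -212.421820

σ√T = 0.2278·√1.2915 = 0.258881
d₁ = (ln(S/K) + (r−q+σ²/2)T) / (σ√T) = (ln(186.83/225.14) + (0.0437−0.0234+0.2278²/2)·1.2915) / 0.258881 = (-0.186523 + 0.059727) / 0.258881 = -0.489784
d₂ = d₁ − σ√T = -0.489784 − 0.258881 = -0.748666
e^{−rT} = 0.945125
e^{−qT} = 0.970231
N(−d₁) = 0.687857,  N(−d₂) = 0.772971
Put price V = K·e^{−rT}·N(−d₂) − S·e^{−qT}·N(−d₁) = 164.476826 − 124.686590 = 39.790236
ρ = −K·T·e^{−rT}·N(−d₂) = -212.421820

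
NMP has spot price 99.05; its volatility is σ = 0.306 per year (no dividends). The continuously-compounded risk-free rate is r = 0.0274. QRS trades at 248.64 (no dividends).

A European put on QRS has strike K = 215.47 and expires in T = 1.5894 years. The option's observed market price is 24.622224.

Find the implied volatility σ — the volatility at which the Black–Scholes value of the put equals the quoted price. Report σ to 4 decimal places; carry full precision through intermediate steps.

sigma = 0.3759

At σ = 0.3759 the Black–Scholes value reproduces the quote:
σ√T = 0.3759·√1.5894 = 0.473902
d₁ = (ln(S/K) + (r+σ²/2)T) / (σ√T) = (ln(248.64/215.47) + (0.0274+0.3759²/2)·1.5894) / 0.473902 = (0.143184 + 0.155841) / 0.473902 = 0.630986
d₂ = d₁ − σ√T = 0.630986 − 0.473902 = 0.157083
e^{−rT} = 0.957385
N(−d₁) = 0.264025,  N(−d₂) = 0.437590
V = K·e^{−rT}·N(−d₂) − S·N(−d₁) = 90.269377 − 65.647154 = 24.622224 (equal to the quote); since ∂V/∂σ > 0 for all σ, the implied volatility is unique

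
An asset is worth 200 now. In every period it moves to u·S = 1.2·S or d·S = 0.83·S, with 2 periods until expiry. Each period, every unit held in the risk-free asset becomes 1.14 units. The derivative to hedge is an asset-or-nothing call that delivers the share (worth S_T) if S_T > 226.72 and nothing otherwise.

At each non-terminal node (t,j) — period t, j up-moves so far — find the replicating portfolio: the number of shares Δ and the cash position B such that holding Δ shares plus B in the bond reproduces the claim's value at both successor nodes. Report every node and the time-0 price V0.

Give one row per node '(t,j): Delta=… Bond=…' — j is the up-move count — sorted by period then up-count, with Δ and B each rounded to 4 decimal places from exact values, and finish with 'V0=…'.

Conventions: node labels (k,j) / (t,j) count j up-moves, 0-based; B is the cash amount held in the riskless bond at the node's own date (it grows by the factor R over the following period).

(0,0): Delta=2.8603 Bond=-416.5039
(1,0): Delta=0.0000 Bond=0.0000
(1,1): Delta=3.2432 Bond=-566.7141
V0=155.5617

Under the risk-neutral measure, an up-move has probability p* = (R−d)/(u−d) = 0.8378 and values discount at R = 1.14.
Payoffs at expiry: V(2,0)=0.0000, V(2,1)=0.0000, V(2,2)=288.0000
  t=1,j=0: stock 166.0000 → up 199.2000 (V=0.0000), down 137.7800 (V=0.0000). Price 0.0000; hedge Δ=0.0000, bond B=0.0000.
  t=1,j=1: stock 240.0000 → up 288.0000 (V=288.0000), down 199.2000 (V=0.0000). Price 211.6643; hedge Δ=3.2432, bond B=-566.7141.
  t=0,j=0: stock 200.0000 → up 240.0000 (V=211.6643), down 166.0000 (V=0.0000). Price 155.5617; hedge Δ=2.8603, bond B=-416.5039.
Sanity check at the root: Δ(0,0)·S0 + B(0,0) reproduces V0 = 155.5617.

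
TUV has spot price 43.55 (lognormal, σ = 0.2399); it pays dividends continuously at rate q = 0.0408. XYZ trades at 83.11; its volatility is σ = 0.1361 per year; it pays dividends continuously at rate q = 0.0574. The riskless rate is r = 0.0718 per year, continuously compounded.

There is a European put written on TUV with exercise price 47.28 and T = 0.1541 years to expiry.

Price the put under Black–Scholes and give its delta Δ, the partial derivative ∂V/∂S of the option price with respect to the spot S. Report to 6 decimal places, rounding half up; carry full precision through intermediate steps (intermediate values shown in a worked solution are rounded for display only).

price = 3.972282
Δ = -0.775878

σ√T = 0.2399·√0.1541 = 0.094174
d₁ = (ln(S/K) + (r−q+σ²/2)T) / (σ√T) = (ln(43.55/47.28) + (0.0718−0.0408+0.2399²/2)·0.1541) / 0.094174 = (-0.082178 + 0.009211) / 0.094174 = -0.774801
d₂ = d₁ − σ√T = -0.774801 − 0.094174 = -0.868975
e^{−rT} = 0.988997
e^{−qT} = 0.993732
N(−d₁) = 0.780771,  N(−d₂) = 0.807570
Put price V = K·e^{−rT}·N(−d₂) − S·e^{−qT}·N(−d₁) = 37.761760 − 33.789478 = 3.972282
Δ = −e^{−qT}·N(−d₁) = -0.775878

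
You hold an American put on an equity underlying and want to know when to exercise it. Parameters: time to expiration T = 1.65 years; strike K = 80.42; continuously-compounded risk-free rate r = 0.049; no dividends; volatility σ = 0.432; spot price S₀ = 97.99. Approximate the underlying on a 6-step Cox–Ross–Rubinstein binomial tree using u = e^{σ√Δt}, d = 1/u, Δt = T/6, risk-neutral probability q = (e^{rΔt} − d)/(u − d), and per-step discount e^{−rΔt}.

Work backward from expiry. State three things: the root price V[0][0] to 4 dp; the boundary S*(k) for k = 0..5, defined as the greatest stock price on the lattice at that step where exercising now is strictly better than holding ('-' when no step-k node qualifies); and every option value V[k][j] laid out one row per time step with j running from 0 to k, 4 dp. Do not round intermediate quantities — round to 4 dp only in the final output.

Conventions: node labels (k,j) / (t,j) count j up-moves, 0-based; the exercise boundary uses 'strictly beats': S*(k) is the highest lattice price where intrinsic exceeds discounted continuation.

price = 10.0532
boundary = - - - 49.6619 39.5947 49.6619
tree:
10.0532
15.1111 4.7127
21.9975 7.8807 1.3222
30.7581 12.8787 2.5444 0.0000
40.8253 20.3834 4.8963 0.0000 0.0000
48.8517 30.7581 9.4221 0.0000 0.0000 0.0000
55.2511 40.8253 18.1313 0.0000 0.0000 0.0000 0.0000

Δt=0.27500, u=1.25426, d=0.79729, q=0.47329, disc=e^(-rΔt)=0.98662
k=6 terminal: V=max(K-S,0) → 55.2511 40.8253 18.1313 0.0000 0.0000 0.0000 0.0000
k=5: j=0 S=31.5683 intr=48.8517 cont=47.7754 V=48.8517[EX]; j=1 S=49.6619 intr=30.7581 cont=29.6817 V=30.7581[EX]; j=2 S=78.1260 intr=2.2940 cont=9.4221 V=9.4221[hold]; j=3 S=122.9046 intr=0.0000 cont=0.0000 V=0.0000[hold]; j=4 S=193.3484 intr=0.0000 cont=0.0000 V=0.0000[hold]; j=5 S=304.1676 intr=0.0000 cont=0.0000 V=0.0000[hold]  S*(5)=49.6619
k=4: j=0 S=39.5947 intr=40.8253 cont=39.7489 V=40.8253[EX]; j=1 S=62.2887 intr=18.1313 cont=20.3834 V=20.3834[hold]; j=2 S=97.9900 intr=0.0000 cont=4.8963 V=4.8963[hold]; j=3 S=154.1538 intr=0.0000 cont=0.0000 V=0.0000[hold]; j=4 S=242.5084 intr=0.0000 cont=0.0000 V=0.0000[hold]  S*(4)=39.5947
k=3: j=0 S=49.6619 intr=30.7581 cont=30.7334 V=30.7581[EX]; j=1 S=78.1260 intr=2.2940 cont=12.8787 V=12.8787[hold]; j=2 S=122.9046 intr=0.0000 cont=2.5444 V=2.5444[hold]; j=3 S=193.3484 intr=0.0000 cont=0.0000 V=0.0000[hold]  S*(3)=49.6619
k=2: j=0 S=62.2887 intr=18.1313 cont=21.9975 V=21.9975[hold]; j=1 S=97.9900 intr=0.0000 cont=7.8807 V=7.8807[hold]; j=2 S=154.1538 intr=0.0000 cont=1.3222 V=1.3222[hold]  S*(2)=-
k=1: j=0 S=78.1260 intr=2.2940 cont=15.1111 V=15.1111[hold]; j=1 S=122.9046 intr=0.0000 cont=4.7127 V=4.7127[hold]  S*(1)=-
k=0: j=0 S=97.9900 intr=0.0000 cont=10.0532 V=10.0532[hold]  S*(0)=-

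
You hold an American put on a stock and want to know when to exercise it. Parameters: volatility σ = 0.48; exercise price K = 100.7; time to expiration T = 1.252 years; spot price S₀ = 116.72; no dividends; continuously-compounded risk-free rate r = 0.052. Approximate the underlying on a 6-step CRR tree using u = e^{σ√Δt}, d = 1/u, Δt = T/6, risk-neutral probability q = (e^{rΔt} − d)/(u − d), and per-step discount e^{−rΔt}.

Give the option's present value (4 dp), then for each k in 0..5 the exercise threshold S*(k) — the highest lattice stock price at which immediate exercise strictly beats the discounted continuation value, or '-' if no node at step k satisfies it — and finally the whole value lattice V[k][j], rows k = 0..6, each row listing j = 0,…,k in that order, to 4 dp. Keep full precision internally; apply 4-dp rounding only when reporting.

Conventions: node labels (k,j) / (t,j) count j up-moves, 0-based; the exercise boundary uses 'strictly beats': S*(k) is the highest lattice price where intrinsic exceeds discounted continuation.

price = 13.7697
boundary = - - - 60.4602 48.5562 60.4602
tree:
13.7697
20.4062 6.6081
29.2559 10.9036 1.9192
40.2398 17.5528 3.6612 0.0000
52.1438 27.2893 6.9843 0.0000 0.0000
61.7041 40.2398 13.3238 0.0000 0.0000 0.0000
69.3820 52.1438 25.4174 0.0000 0.0000 0.0000 0.0000

Δt=0.20867, u=1.24516, d=0.80311, q=0.47008, disc=e^(-rΔt)=0.98921
k=6 terminal: V=max(K-S,0) → 69.3820 52.1438 25.4174 0.0000 0.0000 0.0000 0.0000
k=5: j=0 S=38.9959 intr=61.7041 cont=60.6173 V=61.7041[EX]; j=1 S=60.4602 intr=40.2398 cont=39.1530 V=40.2398[EX]; j=2 S=93.7389 intr=6.9611 cont=13.3238 V=13.3238[hold]; j=3 S=145.3351 intr=0.0000 cont=0.0000 V=0.0000[hold]; j=4 S=225.3310 intr=0.0000 cont=0.0000 V=0.0000[hold]; j=5 S=349.3586 intr=0.0000 cont=0.0000 V=0.0000[hold]  S*(5)=60.4602
k=4: j=0 S=48.5562 intr=52.1438 cont=51.0571 V=52.1438[EX]; j=1 S=75.2826 intr=25.4174 cont=27.2893 V=27.2893[hold]; j=2 S=116.7200 intr=0.0000 cont=6.9843 V=6.9843[hold]; j=3 S=180.9655 intr=0.0000 cont=0.0000 V=0.0000[hold]; j=4 S=280.5732 intr=0.0000 cont=0.0000 V=0.0000[hold]  S*(4)=48.5562
k=3: j=0 S=60.4602 intr=40.2398 cont=40.0235 V=40.2398[EX]; j=1 S=93.7389 intr=6.9611 cont=17.5528 V=17.5528[hold]; j=2 S=145.3351 intr=0.0000 cont=3.6612 V=3.6612[hold]; j=3 S=225.3310 intr=0.0000 cont=0.0000 V=0.0000[hold]  S*(3)=60.4602
k=2: j=0 S=75.2826 intr=25.4174 cont=29.2559 V=29.2559[hold]; j=1 S=116.7200 intr=0.0000 cont=10.9036 V=10.9036[hold]; j=2 S=180.9655 intr=0.0000 cont=1.9192 V=1.9192[hold]  S*(2)=-
k=1: j=0 S=93.7389 intr=6.9611 cont=20.4062 V=20.4062[hold]; j=1 S=145.3351 intr=0.0000 cont=6.6081 V=6.6081[hold]  S*(1)=-
k=0: j=0 S=116.7200 intr=0.0000 cont=13.7697 V=13.7697[hold]  S*(0)=-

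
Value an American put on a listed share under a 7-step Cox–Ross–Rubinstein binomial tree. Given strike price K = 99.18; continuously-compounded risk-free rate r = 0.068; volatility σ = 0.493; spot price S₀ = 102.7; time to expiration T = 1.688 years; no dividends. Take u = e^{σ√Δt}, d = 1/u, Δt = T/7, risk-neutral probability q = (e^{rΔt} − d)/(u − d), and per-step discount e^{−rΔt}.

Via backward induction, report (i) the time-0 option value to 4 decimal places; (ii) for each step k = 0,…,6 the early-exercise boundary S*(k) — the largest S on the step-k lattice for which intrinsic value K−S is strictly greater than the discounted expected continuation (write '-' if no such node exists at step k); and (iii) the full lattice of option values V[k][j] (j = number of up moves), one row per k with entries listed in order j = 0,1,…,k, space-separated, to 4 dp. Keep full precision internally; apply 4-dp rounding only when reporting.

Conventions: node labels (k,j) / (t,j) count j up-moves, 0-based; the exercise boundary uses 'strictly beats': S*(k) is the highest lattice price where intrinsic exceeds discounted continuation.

price = 19.4581
boundary = - - - 49.6764 38.9951 49.6764 63.2835
tree:
19.4581
27.4371 11.2684
37.5093 17.1992 5.0692
49.5036 25.4864 8.5880 1.3349
60.1849 36.3824 14.2647 2.5778 0.0000
68.5695 49.5036 23.0675 4.9779 0.0000 0.0000
75.1513 60.1849 35.8965 9.6126 0.0000 0.0000 0.0000
80.3179 68.5695 49.5036 18.5623 0.0000 0.0000 0.0000 0.0000

Δt=0.24114, u=1.27391, d=0.78498, q=0.47358, disc=e^(-rΔt)=0.98374
k=7 terminal: V=max(K-S,0) → 80.3179 68.5695 49.5036 18.5623 0.0000 0.0000 0.0000 0.0000
k=6: j=0 S=24.0287 intr=75.1513 cont=73.5383 V=75.1513[EX]; j=1 S=38.9951 intr=60.1849 cont=58.5718 V=60.1849[EX]; j=2 S=63.2835 intr=35.8965 cont=34.2835 V=35.8965[EX]; j=3 S=102.7000 intr=0.0000 cont=9.6126 V=9.6126[hold]; j=4 S=166.6674 intr=0.0000 cont=0.0000 V=0.0000[hold]; j=5 S=270.4773 intr=0.0000 cont=0.0000 V=0.0000[hold]; j=6 S=438.9460 intr=0.0000 cont=0.0000 V=0.0000[hold]  S*(6)=63.2835
k=5: j=0 S=30.6105 intr=68.5695 cont=66.9565 V=68.5695[EX]; j=1 S=49.6764 intr=49.5036 cont=47.8905 V=49.5036[EX]; j=2 S=80.6177 intr=18.5623 cont=23.0675 V=23.0675[hold]; j=3 S=130.8310 intr=0.0000 cont=4.9779 V=4.9779[hold]; j=4 S=212.3199 intr=0.0000 cont=0.0000 V=0.0000[hold]; j=5 S=344.5649 intr=0.0000 cont=0.0000 V=0.0000[hold]  S*(5)=49.6764
k=4: j=0 S=38.9951 intr=60.1849 cont=58.5718 V=60.1849[EX]; j=1 S=63.2835 intr=35.8965 cont=36.3824 V=36.3824[hold]; j=2 S=102.7000 intr=0.0000 cont=14.2647 V=14.2647[hold]; j=3 S=166.6674 intr=0.0000 cont=2.5778 V=2.5778[hold]; j=4 S=270.4773 intr=0.0000 cont=0.0000 V=0.0000[hold]  S*(4)=38.9951
k=3: j=0 S=49.6764 intr=49.5036 cont=48.1169 V=49.5036[EX]; j=1 S=80.6177 intr=18.5623 cont=25.4864 V=25.4864[hold]; j=2 S=130.8310 intr=0.0000 cont=8.5880 V=8.5880[hold]; j=3 S=212.3199 intr=0.0000 cont=1.3349 V=1.3349[hold]  S*(3)=49.6764
k=2: j=0 S=63.2835 intr=35.8965 cont=37.5093 V=37.5093[hold]; j=1 S=102.7000 intr=0.0000 cont=17.1992 V=17.1992[hold]; j=2 S=166.6674 intr=0.0000 cont=5.0692 V=5.0692[hold]  S*(2)=-
k=1: j=0 S=80.6177 intr=18.5623 cont=27.4371 V=27.4371[hold]; j=1 S=130.8310 intr=0.0000 cont=11.2684 V=11.2684[hold]  S*(1)=-
k=0: j=0 S=102.7000 intr=0.0000 cont=19.4581 V=19.4581[hold]  S*(0)=-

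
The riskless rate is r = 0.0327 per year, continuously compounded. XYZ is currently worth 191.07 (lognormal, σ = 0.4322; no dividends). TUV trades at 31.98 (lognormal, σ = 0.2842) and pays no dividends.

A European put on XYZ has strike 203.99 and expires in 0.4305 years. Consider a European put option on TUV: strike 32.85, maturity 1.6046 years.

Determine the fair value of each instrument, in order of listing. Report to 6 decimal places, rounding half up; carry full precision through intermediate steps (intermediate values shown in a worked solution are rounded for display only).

price(XYZ put K=203.99) = 27.504648
price(TUV put K=32.85) = 4.117210

[XYZ put K=203.99]
σ√T = 0.4322·√0.4305 = 0.283577
d₁ = (ln(S/K) + (r+σ²/2)T) / (σ√T) = (ln(191.07/203.99) + (0.0327+0.4322²/2)·0.4305) / 0.283577 = (-0.065431 + 0.054285) / 0.283577 = -0.039304
d₂ = d₁ − σ√T = -0.039304 − 0.283577 = -0.322881
e^{−rT} = 0.986021
N(−d₁) = 0.515676,  N(−d₂) = 0.626607
price = K·e^{−rT}·N(−d₂) − S·N(−d₁) = 126.034868 − 98.530220 = 27.504648
[TUV put K=32.85]
σ√T = 0.2842·√1.6046 = 0.360004
d₁ = (ln(S/K) + (r+σ²/2)T) / (σ√T) = (ln(31.98/32.85) + (0.0327+0.2842²/2)·1.6046) / 0.360004 = (-0.026841 + 0.117272) / 0.360004 = 0.251194
d₂ = d₁ − σ√T = 0.251194 − 0.360004 = -0.108810
e^{−rT} = 0.948882
N(−d₁) = 0.400832,  N(−d₂) = 0.543323
price = K·e^{−rT}·N(−d₂) − S·N(−d₁) = 16.935820 − 12.818610 = 4.117210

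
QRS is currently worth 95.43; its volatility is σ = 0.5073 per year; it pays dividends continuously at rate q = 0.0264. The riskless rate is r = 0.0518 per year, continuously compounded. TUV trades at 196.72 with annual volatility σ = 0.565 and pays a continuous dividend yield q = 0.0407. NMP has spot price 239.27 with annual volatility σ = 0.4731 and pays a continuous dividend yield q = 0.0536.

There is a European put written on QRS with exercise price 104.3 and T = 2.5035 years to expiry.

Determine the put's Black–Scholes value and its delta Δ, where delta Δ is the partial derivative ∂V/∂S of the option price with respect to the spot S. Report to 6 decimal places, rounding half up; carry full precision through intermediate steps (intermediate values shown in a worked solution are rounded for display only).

σ√T = 0.5073·√2.5035 = 0.802673
d₁ = (ln(S/K) + (r−q+σ²/2)T) / (σ√T) = (ln(95.43/104.3) + (0.0518−0.0264+0.5073²/2)·2.5035) / 0.802673 = (-0.088878 + 0.385731) / 0.802673 = 0.369830
d₂ = d₁ − σ√T = 0.369830 − 0.802673 = -0.432843
e^{−rT} = 0.878375
e^{−qT} = 0.936044
N(−d₁) = 0.355755,  N(−d₂) = 0.667436
Put price V = K·e^{−rT}·N(−d₂) − S·e^{−qT}·N(−d₁) = 61.146811 − 31.778390 = 29.368421
Δ = −e^{−qT}·N(−d₁) = -0.333002

price = 29.368421
Δ = -0.333002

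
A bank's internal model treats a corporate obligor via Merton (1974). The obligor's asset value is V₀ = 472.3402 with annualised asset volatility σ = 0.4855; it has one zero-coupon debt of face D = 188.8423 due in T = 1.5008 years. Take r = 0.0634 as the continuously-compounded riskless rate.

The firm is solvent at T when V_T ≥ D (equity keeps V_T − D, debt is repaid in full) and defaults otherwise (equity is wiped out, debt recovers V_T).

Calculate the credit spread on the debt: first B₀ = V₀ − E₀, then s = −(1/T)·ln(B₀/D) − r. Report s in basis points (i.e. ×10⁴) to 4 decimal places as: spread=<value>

Work the structural quantities from V₀ = 472.3402 against face 188.8423:
d₁ = [ln(V₀/D) + (r + σ²/2)T] / (σ√T)
   = [ln(472.3402/188.8423) + (0.0634 + 0.5·0.4855²)·1.5008] / (0.4855·√1.5008)
   = [0.916787 + 0.272028] / 0.594772 = 1.998774
d₂ = d₁ − σ√T = 1.998774 − 0.594772 = 1.404001
N(d₁) = 0.977184,  N(d₂) = 0.919841,  e^(−rT) = 0.909236
E₀ = V₀·N(d₁) − D·e^(−rT)·N(d₂)
   = 472.3402·0.977184 − 188.8423·0.909236·0.919841 = 303.624401
B₀ = V₀ − E₀ = 472.3402 − 303.624401 = 168.715799
spread = −(1/T)·ln(B₀/D) − r = −(1/1.5008)·ln(168.715799/188.8423) − 0.0634 = 0.01169104
in basis points: 0.01169104 × 10⁴ = 116.9104 bp

spread=116.9104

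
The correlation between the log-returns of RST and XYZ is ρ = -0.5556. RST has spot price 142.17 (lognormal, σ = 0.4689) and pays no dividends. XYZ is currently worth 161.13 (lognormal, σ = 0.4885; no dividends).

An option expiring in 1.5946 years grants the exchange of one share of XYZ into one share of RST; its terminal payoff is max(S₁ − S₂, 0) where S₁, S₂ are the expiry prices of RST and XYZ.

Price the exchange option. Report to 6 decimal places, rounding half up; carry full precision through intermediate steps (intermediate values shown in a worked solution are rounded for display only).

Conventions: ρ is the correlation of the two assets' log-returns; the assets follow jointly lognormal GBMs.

exchange price = 52.485161

σ_eff = √(σ₁² + σ₂² − 2ρσ₁σ₂) = √(0.4689² + 0.4885² − 2·-0.5556·0.4689·0.4885) = 0.844410
d₁ = (ln(S₁/S₂) + (q₂ − q₁ + σ_eff²/2)T) / (σ_eff√T) = (ln(142.17/161.13) + (0.0 − 0.0 + 0.356514)·1.5946) / 1.066300 = 0.415746
d₂ = d₁ − σ_eff√T = 0.415746 − 1.066300 = -0.650554
N(d₁) = 0.661202,  N(d₂) = 0.257667
V = S₁·e^{−q₁T}·N(d₁) − S₂·e^{−q₂T}·N(d₂) = 94.003082 − 41.517921 = 52.485161
Key observation: no risk-free rate is needed — with the second asset as numeraire the exchange option is a call on the ratio S₁/S₂, and r cancels out of the value.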